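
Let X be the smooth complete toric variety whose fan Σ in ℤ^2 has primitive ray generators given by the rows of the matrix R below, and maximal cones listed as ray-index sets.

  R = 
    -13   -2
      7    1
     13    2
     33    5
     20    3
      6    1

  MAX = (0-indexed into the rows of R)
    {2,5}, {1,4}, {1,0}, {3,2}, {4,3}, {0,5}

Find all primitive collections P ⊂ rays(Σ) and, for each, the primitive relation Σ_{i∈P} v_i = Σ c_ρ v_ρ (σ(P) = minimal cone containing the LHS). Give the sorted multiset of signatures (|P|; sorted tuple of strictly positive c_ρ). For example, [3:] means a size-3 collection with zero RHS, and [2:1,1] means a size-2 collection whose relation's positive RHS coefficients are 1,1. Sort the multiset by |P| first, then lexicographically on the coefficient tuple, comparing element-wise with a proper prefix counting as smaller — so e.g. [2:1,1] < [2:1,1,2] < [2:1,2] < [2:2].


Primitive collections (9):

  {0,2}:  v_{0} + v_{2} = 0 — sig = [2:]
  {0,3}:  v_{0} + v_{3} = v_{4} — sig = [2:1]
  {0,4}:  v_{0} + v_{4} = v_{1} — sig = [2:1]
  {1,2}:  v_{1} + v_{2} = v_{4} — sig = [2:1]
  {1,5}:  v_{1} + v_{5} = v_{2} — sig = [2:1]
  {2,4}:  v_{2} + v_{4} = v_{3} — sig = [2:1]
  {1,3}:  v_{1} + v_{3} = 2·v_{4} — sig = [2:2]
  {4,5}:  v_{4} + v_{5} = 2·v_{2} — sig = [2:2]
  {3,5}:  v_{3} + v_{5} = 3·v_{2} — sig = [2:3]

Signatures (|P|; sorted positive RHS coefficients), sorted:
{ [2:],  [2:1] ×5,  [2:2] ×2,  [2:3] }


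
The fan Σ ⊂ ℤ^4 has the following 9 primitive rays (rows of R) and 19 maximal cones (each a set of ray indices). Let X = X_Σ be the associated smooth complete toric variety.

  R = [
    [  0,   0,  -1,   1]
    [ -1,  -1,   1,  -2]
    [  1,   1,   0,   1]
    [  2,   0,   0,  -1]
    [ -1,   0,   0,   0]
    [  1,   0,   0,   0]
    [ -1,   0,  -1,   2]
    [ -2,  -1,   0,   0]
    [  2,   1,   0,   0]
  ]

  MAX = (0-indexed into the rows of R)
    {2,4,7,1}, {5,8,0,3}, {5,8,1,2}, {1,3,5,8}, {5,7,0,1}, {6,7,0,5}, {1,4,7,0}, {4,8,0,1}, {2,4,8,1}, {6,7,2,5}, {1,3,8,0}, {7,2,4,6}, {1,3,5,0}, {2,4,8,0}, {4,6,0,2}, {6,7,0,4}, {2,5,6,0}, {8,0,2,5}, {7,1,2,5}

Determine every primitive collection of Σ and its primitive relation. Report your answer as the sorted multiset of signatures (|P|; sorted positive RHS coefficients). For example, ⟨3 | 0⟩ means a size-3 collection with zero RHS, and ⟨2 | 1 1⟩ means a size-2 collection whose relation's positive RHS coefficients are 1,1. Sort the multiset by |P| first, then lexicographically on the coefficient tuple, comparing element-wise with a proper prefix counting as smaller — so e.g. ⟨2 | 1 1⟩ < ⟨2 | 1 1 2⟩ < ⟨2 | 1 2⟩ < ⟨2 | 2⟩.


Σ has 11 primitive collections:

  P = {4,5}:  v_{4} + v_{5} = 0 — sig = ⟨2 | 0⟩
  P = {7,8}:  v_{7} + v_{8} = 0 — sig = ⟨2 | 0⟩
  P = {1,6}:  v_{1} + v_{6} = v_{7} — sig = ⟨2 | 1⟩
  P = {2,3}:  v_{2} + v_{3} = v_{5} + v_{8} — sig = ⟨2 | 1 1⟩
  P = {3,6}:  v_{3} + v_{6} = v_{0} + v_{5} — sig = ⟨2 | 1 1⟩
  P = {6,8}:  v_{6} + v_{8} = v_{0} + v_{2} — sig = ⟨2 | 1 1⟩
  P = {3,4}:  v_{3} + v_{4} = v_{0} + v_{1} + v_{8} — sig = ⟨2 | 1 1 1⟩
  P = {3,7}:  v_{3} + v_{7} = v_{0} + v_{1} + v_{5} — sig = ⟨2 | 1 1 1⟩
  P = {0,1,2}:  v_{0} + v_{1} + v_{2} = 0 — sig = ⟨3 | 0⟩
  P = {0,2,7}:  v_{0} + v_{2} + v_{7} = v_{6} — sig = ⟨3 | 1⟩
  P = {0,1,5,8}:  v_{0} + v_{1} + v_{5} + v_{8} = v_{3} — sig = ⟨4 | 1⟩

Signatures (|P|; sorted positive RHS coefficients), sorted:
{ ⟨2 | 0⟩ ×2,  ⟨2 | 1⟩,  ⟨2 | 1 1⟩ ×3,  ⟨2 | 1 1 1⟩ ×2,  ⟨3 | 0⟩,  ⟨3 | 1⟩,  ⟨4 | 1⟩ }


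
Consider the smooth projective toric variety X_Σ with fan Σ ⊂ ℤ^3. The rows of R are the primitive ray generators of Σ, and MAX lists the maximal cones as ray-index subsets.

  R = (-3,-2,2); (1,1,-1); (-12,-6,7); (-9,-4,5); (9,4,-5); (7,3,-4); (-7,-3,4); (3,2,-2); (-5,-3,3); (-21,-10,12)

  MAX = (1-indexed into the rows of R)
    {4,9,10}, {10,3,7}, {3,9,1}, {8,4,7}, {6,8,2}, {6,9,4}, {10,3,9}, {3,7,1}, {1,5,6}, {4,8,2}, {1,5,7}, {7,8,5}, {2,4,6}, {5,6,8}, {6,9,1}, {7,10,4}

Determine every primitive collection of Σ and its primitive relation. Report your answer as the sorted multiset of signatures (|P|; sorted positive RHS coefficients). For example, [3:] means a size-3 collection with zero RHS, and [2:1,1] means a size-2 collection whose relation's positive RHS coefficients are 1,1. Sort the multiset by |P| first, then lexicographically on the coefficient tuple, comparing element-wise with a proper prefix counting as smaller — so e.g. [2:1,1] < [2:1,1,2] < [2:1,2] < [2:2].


Δ(Σ) — 10 vertices, 22 min non-faces:

  P={1,8}:  v_{1} + v_{8} = 0 — sig = [2:]
  P={4,5}:  v_{4} + v_{5} = 0 — sig = [2:]
  P={6,7}:  v_{6} + v_{7} = 0 — sig = [2:]
  P={1,4}:  v_{1} + v_{4} = v_{3} — sig = [2:1]
  P={3,4}:  v_{3} + v_{4} = v_{10} — sig = [2:1]
  P={3,5}:  v_{3} + v_{5} = v_{1} — sig = [2:1]
  P={3,6}:  v_{3} + v_{6} = v_{9} — sig = [2:1]
  P={3,8}:  v_{3} + v_{8} = v_{4} — sig = [2:1]
  P={5,10}:  v_{5} + v_{10} = v_{3} — sig = [2:1]
  P={7,9}:  v_{7} + v_{9} = v_{3} — sig = [2:1]
  P={1,2}:  v_{1} + v_{2} = v_{4} + v_{6} — sig = [2:1,1]
  P={2,5}:  v_{2} + v_{5} = v_{6} + v_{8} — sig = [2:1,1]
  P={2,7}:  v_{2} + v_{7} = v_{4} + v_{8} — sig = [2:1,1]
  P={5,9}:  v_{5} + v_{9} = v_{1} + v_{6} — sig = [2:1,1]
  P={6,10}:  v_{6} + v_{10} = v_{4} + v_{9} — sig = [2:1,1]
  P={8,9}:  v_{8} + v_{9} = v_{4} + v_{6} — sig = [2:1,1]
  P={2,3}:  v_{2} + v_{3} = 2·v_{4} + v_{6} — sig = [2:1,2]
  P={2,10}:  v_{2} + v_{10} = 3·v_{4} + v_{6} — sig = [2:1,3]
  P={1,10}:  v_{1} + v_{10} = 2·v_{3} — sig = [2:2]
  P={8,10}:  v_{8} + v_{10} = 2·v_{4} — sig = [2:2]
  P={2,9}:  v_{2} + v_{9} = 2·v_{4} + 2·v_{6} — sig = [2:2,2]
  P={4,6,8}:  v_{4} + v_{6} + v_{8} = v_{2} — sig = [3:1]

Sorted signature multiset PRS(X):
    |P|=2: 21 collections, coeffs (), (), (), (1), (1), (1), (1), (1), (1), (1), (1,1), (1,1), (1,1), (1,1), (1,1), (1,1), (1,2), (1,3), (2), (2), (2,2)
    |P|=3: 1 collection, coeffs (1)


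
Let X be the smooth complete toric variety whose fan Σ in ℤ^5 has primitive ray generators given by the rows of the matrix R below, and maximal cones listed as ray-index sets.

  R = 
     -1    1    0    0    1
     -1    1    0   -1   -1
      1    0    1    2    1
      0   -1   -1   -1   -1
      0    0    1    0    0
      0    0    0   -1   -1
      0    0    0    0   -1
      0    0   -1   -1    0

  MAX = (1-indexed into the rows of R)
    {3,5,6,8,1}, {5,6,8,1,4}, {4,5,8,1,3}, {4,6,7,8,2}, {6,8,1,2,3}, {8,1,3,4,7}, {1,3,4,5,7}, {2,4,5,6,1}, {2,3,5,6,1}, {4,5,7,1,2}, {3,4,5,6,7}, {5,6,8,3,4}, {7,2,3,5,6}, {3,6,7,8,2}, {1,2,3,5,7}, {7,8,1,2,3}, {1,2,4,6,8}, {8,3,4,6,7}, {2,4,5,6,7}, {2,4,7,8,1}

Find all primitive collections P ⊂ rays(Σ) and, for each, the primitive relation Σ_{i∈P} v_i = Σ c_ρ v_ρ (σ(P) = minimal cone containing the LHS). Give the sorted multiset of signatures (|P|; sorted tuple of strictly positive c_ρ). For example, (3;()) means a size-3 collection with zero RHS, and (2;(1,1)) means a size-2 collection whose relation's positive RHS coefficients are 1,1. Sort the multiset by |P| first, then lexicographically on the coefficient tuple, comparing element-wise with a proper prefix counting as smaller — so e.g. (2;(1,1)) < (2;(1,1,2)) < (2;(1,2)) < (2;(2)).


5 minimal non-faces of Δ(Σ) (on 8 rays):

  P={1,6,7}:  v_{1} + v_{6} + v_{7} = v_{2}  so sig = (3;(1))
  P={2,3,4}:  v_{2} + v_{3} + v_{4} = v_{7}  so sig = (3;(1))
  P={5,7,8}:  v_{5} + v_{7} + v_{8} = v_{6}  so sig = (3;(1))
  P={2,5,8}:  v_{2} + v_{5} + v_{8} = v_{1} + 2·v_{6}  so sig = (3;(1,2))
  P={1,3,4,6}:  v_{1} + v_{3} + v_{4} + v_{6} = 0  so sig = (4;())

Hence PRS(X_Σ) =
[(3;(1)), (3;(1)), (3;(1)), (3;(1,2)), (4;())]


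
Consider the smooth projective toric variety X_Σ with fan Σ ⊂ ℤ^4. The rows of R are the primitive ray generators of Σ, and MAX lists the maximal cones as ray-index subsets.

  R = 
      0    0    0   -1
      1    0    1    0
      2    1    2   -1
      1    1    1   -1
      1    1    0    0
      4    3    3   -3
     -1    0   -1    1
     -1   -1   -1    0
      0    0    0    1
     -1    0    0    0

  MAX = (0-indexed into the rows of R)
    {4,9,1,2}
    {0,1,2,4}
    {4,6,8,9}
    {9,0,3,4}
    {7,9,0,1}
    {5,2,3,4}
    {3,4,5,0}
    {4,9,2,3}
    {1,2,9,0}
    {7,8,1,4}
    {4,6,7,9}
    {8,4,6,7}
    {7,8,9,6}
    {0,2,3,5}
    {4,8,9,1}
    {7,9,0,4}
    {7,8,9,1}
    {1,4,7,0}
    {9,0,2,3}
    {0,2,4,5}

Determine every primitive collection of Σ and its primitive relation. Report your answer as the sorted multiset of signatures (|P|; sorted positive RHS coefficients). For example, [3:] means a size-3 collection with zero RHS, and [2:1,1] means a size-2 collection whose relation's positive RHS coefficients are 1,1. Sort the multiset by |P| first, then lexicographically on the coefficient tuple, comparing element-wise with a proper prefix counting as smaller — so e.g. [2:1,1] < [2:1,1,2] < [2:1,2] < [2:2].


20 collections generate NE(X_Σ); each relation:

  {0,8}:  v_{0} + v_{8} = 0  so sig = [2:]
  {1,3}:  v_{1} + v_{3} = v_{2}  so sig = [2:1]
  {1,6}:  v_{1} + v_{6} = v_{8}  so sig = [2:1]
  {3,7}:  v_{3} + v_{7} = v_{0}  so sig = [2:1]
  {2,7}:  v_{2} + v_{7} = v_{0} + v_{1}  so sig = [2:1,1]
  {3,6}:  v_{3} + v_{6} = v_{4} + v_{9}  so sig = [2:1,1]
  {0,6}:  v_{0} + v_{6} = v_{4} + v_{7} + v_{9}  so sig = [2:1,1,1]
  {2,6}:  v_{2} + v_{6} = v_{1} + v_{4} + v_{9}  so sig = [2:1,1,1]
  {3,8}:  v_{3} + v_{8} = v_{1} + v_{4} + v_{9}  so sig = [2:1,1,1]
  {5,8}:  v_{5} + v_{8} = v_{2} + v_{3} + v_{4}  so sig = [2:1,1,1]
  {1,5}:  v_{1} + v_{5} = v_{0} + 2·v_{2} + v_{4}  so sig = [2:1,1,2]
  {2,8}:  v_{2} + v_{8} = 2·v_{1} + v_{4} + v_{9}  so sig = [2:1,1,2]
  {5,7}:  v_{5} + v_{7} = 2·v_{0} + v_{2} + v_{4}  so sig = [2:1,1,2]
  {5,6}:  v_{5} + v_{6} = 2·v_{3} + v_{4}  so sig = [2:1,2]
  {5,9}:  v_{5} + v_{9} = 3·v_{3}  so sig = [2:3]
  {1,4,7,9}:  v_{1} + v_{4} + v_{7} + v_{9} = 0  so sig = [4:]
  {0,1,4,9}:  v_{0} + v_{1} + v_{4} + v_{9} = v_{3}  so sig = [4:1]
  {0,2,3,4}:  v_{0} + v_{2} + v_{3} + v_{4} = v_{5}  so sig = [4:1]
  {4,7,8,9}:  v_{4} + v_{7} + v_{8} + v_{9} = v_{6}  so sig = [4:1]
  {0,2,4,9}:  v_{0} + v_{2} + v_{4} + v_{9} = 2·v_{3}  so sig = [4:2]

so the primitive-relation signature multiset is
    [2:]
    [2:1]
    [2:1]
    [2:1]
    [2:1,1]
    [2:1,1]
    [2:1,1,1]
    [2:1,1,1]
    [2:1,1,1]
    [2:1,1,1]
    [2:1,1,2]
    [2:1,1,2]
    [2:1,1,2]
    [2:1,2]
    [2:3]
    [4:]
    [4:1]
    [4:1]
    [4:1]
    [4:2]


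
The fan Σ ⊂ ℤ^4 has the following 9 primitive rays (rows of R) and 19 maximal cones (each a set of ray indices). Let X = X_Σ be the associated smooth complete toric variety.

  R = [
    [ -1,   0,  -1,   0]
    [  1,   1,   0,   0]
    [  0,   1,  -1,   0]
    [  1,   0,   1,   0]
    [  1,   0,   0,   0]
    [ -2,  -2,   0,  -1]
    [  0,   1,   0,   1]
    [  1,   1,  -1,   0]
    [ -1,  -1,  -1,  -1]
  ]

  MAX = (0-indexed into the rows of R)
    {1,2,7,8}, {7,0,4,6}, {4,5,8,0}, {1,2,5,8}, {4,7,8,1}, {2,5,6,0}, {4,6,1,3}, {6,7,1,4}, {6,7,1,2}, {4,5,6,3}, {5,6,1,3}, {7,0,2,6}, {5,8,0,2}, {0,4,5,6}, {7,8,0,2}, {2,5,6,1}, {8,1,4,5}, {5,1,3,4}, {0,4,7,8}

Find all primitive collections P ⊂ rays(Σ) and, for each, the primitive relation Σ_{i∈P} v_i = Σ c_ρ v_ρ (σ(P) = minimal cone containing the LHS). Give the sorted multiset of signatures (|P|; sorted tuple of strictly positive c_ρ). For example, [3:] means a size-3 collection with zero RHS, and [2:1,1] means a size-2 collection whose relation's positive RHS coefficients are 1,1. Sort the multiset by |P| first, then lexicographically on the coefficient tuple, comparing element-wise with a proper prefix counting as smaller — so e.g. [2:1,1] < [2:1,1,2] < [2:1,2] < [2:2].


The 9 primitive collections of Σ (r=9, n=4):

  • {0,3}:  v_{0} + v_{3} = 0  ⇒ sig = [2:]
  • {0,1}:  v_{0} + v_{1} = v_{2}  ⇒ sig = [2:1]
  • {2,3}:  v_{2} + v_{3} = v_{1}  ⇒ sig = [2:1]
  • {2,4}:  v_{2} + v_{4} = v_{7}  ⇒ sig = [2:1]
  • {5,7}:  v_{5} + v_{7} = v_{8}  ⇒ sig = [2:1]
  • {6,8}:  v_{6} + v_{8} = v_{0}  ⇒ sig = [2:1]
  • {3,7}:  v_{3} + v_{7} = v_{1} + v_{4}  ⇒ sig = [2:1,1]
  • {3,8}:  v_{3} + v_{8} = v_{1} + v_{4} + v_{5}  ⇒ sig = [2:1,1,1]
  • {1,4,5,6}:  v_{1} + v_{4} + v_{5} + v_{6} = 0  ⇒ sig = [4:]

Hence PRS(X_Σ) =
    |P|=2: 8 collections, coeffs (), (1), (1), (1), (1), (1), (1,1), (1,1,1)
    |P|=4: 1 collection, coeffs ()


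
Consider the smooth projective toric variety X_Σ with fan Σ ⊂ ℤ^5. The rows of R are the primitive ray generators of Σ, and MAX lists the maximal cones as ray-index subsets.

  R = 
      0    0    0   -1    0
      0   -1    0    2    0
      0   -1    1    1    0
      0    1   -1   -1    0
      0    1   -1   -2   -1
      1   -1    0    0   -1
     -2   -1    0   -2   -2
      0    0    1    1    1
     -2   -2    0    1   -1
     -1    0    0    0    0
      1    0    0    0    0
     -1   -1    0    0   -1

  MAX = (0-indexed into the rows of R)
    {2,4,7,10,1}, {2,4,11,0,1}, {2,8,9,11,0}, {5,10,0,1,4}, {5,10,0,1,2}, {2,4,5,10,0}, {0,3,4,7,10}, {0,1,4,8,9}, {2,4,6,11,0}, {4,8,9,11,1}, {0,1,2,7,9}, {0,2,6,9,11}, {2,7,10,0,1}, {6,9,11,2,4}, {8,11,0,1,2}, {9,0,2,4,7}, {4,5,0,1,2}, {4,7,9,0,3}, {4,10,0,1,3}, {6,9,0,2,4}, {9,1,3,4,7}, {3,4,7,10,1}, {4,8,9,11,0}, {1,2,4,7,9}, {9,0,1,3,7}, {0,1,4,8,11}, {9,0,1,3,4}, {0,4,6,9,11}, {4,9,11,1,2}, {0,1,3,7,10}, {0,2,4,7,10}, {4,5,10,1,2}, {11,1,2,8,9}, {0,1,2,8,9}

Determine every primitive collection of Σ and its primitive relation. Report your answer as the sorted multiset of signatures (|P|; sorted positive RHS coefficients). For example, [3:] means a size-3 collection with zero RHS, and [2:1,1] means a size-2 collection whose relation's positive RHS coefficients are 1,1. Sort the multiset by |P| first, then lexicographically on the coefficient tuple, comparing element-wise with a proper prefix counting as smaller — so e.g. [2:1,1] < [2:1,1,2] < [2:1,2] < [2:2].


Δ(Σ) — 12 vertices, 25 min non-faces:

  P={2,3}:  v_{2} + v_{3} = 0  ⟹  sig = [2:]
  P={9,10}:  v_{9} + v_{10} = 0  ⟹  sig = [2:]
  P={5,7}:  v_{5} + v_{7} = v_{2} + v_{10}  ⟹  sig = [2:1,1]
  P={7,11}:  v_{7} + v_{11} = v_{2} + v_{9}  ⟹  sig = [2:1,1]
  P={8,10}:  v_{8} + v_{10} = v_{0} + v_{1} + v_{11}  ⟹  sig = [2:1,1,1]
  P={3,5}:  v_{3} + v_{5} = v_{0} + v_{1} + v_{4} + v_{10}  ⟹  sig = [2:1,1,1,1]
  P={3,6}:  v_{3} + v_{6} = v_{0} + v_{4} + v_{9} + v_{11}  ⟹  sig = [2:1,1,1,1]
  P={3,11}:  v_{3} + v_{11} = v_{0} + v_{1} + v_{4} + v_{9}  ⟹  sig = [2:1,1,1,1]
  P={5,9}:  v_{5} + v_{9} = v_{0} + v_{1} + v_{2} + v_{4}  ⟹  sig = [2:1,1,1,1]
  P={6,10}:  v_{6} + v_{10} = v_{0} + v_{2} + v_{4} + v_{11}  ⟹  sig = [2:1,1,1,1]
  P={10,11}:  v_{10} + v_{11} = v_{0} + v_{1} + v_{2} + v_{4}  ⟹  sig = [2:1,1,1,1]
  P={7,8}:  v_{7} + v_{8} = v_{0} + v_{1} + v_{2} + 2·v_{9}  ⟹  sig = [2:1,1,1,2]
  P={5,8}:  v_{5} + v_{8} = 2·v_{0} + 2·v_{1} + v_{2} + v_{4} + v_{11}  ⟹  sig = [2:1,1,1,2,2]
  P={6,7}:  v_{6} + v_{7} = v_{0} + 2·v_{2} + v_{4} + 2·v_{9}  ⟹  sig = [2:1,1,2,2]
  P={5,6}:  v_{5} + v_{6} = 2·v_{0} + v_{1} + 2·v_{2} + 2·v_{4} + v_{11}  ⟹  sig = [2:1,1,2,2,2]
  P={6,8}:  v_{6} + v_{8} = v_{0} + v_{9} + 3·v_{11}  ⟹  sig = [2:1,1,3]
  P={3,8}:  v_{3} + v_{8} = 2·v_{0} + 2·v_{1} + v_{4} + 2·v_{9}  ⟹  sig = [2:1,2,2,2]
  P={1,6}:  v_{1} + v_{6} = 2·v_{11}  ⟹  sig = [2:2]
  P={5,11}:  v_{5} + v_{11} = 2·v_{0} + 2·v_{1} + 2·v_{2} + 2·v_{4}  ⟹  sig = [2:2,2,2,2]
  P={2,4,8}:  v_{2} + v_{4} + v_{8} = 2·v_{11}  ⟹  sig = [3:2]
  P={0,1,4,7}:  v_{0} + v_{1} + v_{4} + v_{7} = 0  ⟹  sig = [4:]
  P={0,1,9,11}:  v_{0} + v_{1} + v_{9} + v_{11} = v_{8}  ⟹  sig = [4:1]
  P={0,1,2,4,9}:  v_{0} + v_{1} + v_{2} + v_{4} + v_{9} = v_{11}  ⟹  sig = [5:1]
  P={0,1,2,4,10}:  v_{0} + v_{1} + v_{2} + v_{4} + v_{10} = v_{5}  ⟹  sig = [5:1]
  P={0,2,4,9,11}:  v_{0} + v_{2} + v_{4} + v_{9} + v_{11} = v_{6}  ⟹  sig = [5:1]

Signatures (|P|; sorted positive RHS coefficients), sorted:
[[2:], [2:], [2:1,1], [2:1,1], [2:1,1,1], [2:1,1,1,1], [2:1,1,1,1], [2:1,1,1,1], [2:1,1,1,1], [2:1,1,1,1], [2:1,1,1,1], [2:1,1,1,2], [2:1,1,1,2,2], [2:1,1,2,2], [2:1,1,2,2,2], [2:1,1,3], [2:1,2,2,2], [2:2], [2:2,2,2,2], [3:2], [4:], [4:1], [5:1], [5:1], [5:1]]


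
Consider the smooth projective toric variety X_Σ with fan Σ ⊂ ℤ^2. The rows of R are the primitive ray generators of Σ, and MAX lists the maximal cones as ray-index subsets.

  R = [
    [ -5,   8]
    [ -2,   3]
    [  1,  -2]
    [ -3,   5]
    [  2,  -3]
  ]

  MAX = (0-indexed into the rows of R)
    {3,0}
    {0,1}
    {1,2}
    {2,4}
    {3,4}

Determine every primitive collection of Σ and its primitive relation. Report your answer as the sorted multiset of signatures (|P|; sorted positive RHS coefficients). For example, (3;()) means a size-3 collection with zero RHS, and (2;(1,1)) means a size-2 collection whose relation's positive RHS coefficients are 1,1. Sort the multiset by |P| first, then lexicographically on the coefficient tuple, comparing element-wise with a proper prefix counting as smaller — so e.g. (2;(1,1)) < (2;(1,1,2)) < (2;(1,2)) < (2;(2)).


Primitive collections (5):

  P={1,4}:  v_{1} + v_{4} = 0 — sig = (2;())
  P={0,4}:  v_{0} + v_{4} = v_{3} — sig = (2;(1))
  P={1,3}:  v_{1} + v_{3} = v_{0} — sig = (2;(1))
  P={2,3}:  v_{2} + v_{3} = v_{1} — sig = (2;(1))
  P={0,2}:  v_{0} + v_{2} = 2·v_{1} — sig = (2;(2))

so the primitive-relation signature multiset is
    (2;())
    (2;(1))
    (2;(1))
    (2;(1))
    (2;(2))


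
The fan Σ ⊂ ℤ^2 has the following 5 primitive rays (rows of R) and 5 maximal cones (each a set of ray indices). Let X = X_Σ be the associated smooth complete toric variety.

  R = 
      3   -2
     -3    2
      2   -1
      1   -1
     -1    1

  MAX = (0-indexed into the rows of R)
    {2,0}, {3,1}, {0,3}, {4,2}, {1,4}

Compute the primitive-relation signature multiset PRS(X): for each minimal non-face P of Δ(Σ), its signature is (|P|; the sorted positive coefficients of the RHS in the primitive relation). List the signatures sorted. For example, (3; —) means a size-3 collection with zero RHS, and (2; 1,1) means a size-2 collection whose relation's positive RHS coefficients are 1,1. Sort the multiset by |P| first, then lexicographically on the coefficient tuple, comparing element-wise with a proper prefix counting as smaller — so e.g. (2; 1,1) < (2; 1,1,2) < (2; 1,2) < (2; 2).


5 minimal non-faces of Δ(Σ) (on 5 rays):

  P={0,1}:  v_{0} + v_{1} = 0  ⇒ sig = (2; —)
  P={3,4}:  v_{3} + v_{4} = 0  ⇒ sig = (2; —)
  P={0,4}:  v_{0} + v_{4} = v_{2}  ⇒ sig = (2; 1)
  P={1,2}:  v_{1} + v_{2} = v_{4}  ⇒ sig = (2; 1)
  P={2,3}:  v_{2} + v_{3} = v_{0}  ⇒ sig = (2; 1)

Hence PRS(X_Σ) =
{ (2; —) ×2,  (2; 1) ×3 }


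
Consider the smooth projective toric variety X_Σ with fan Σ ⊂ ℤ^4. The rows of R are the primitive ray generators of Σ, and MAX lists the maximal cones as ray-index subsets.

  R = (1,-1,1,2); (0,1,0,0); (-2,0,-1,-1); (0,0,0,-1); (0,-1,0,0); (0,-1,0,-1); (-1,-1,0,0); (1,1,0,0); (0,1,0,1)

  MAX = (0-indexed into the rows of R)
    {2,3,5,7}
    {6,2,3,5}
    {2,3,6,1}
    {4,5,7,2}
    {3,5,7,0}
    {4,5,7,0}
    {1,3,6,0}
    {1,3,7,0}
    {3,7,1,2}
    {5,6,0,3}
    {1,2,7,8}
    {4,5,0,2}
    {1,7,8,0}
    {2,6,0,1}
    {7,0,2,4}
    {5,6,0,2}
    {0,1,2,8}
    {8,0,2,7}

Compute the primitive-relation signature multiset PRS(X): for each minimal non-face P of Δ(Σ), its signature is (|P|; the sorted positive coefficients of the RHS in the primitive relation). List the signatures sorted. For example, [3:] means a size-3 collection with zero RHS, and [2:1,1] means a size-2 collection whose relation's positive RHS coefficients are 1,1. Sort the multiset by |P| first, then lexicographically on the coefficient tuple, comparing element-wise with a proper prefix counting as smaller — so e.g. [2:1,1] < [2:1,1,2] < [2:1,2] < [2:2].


Primitive collections (12):

  {1,4}:  v_{1} + v_{4} = 0  ⇒ sig = [2:]
  {5,8}:  v_{5} + v_{8} = 0  ⇒ sig = [2:]
  {6,7}:  v_{6} + v_{7} = 0  ⇒ sig = [2:]
  {1,5}:  v_{1} + v_{5} = v_{3}  ⇒ sig = [2:1]
  {3,4}:  v_{3} + v_{4} = v_{5}  ⇒ sig = [2:1]
  {3,8}:  v_{3} + v_{8} = v_{1}  ⇒ sig = [2:1]
  {4,6}:  v_{4} + v_{6} = v_{0} + v_{2} + v_{5}  ⇒ sig = [2:1,1,1]
  {4,8}:  v_{4} + v_{8} = v_{0} + v_{2} + v_{7}  ⇒ sig = [2:1,1,1]
  {6,8}:  v_{6} + v_{8} = v_{0} + v_{1} + v_{2}  ⇒ sig = [2:1,1,1]
  {0,2,3}:  v_{0} + v_{2} + v_{3} = v_{6}  ⇒ sig = [3:1]
  {0,1,2,7}:  v_{0} + v_{1} + v_{2} + v_{7} = v_{8}  ⇒ sig = [4:1]
  {0,2,5,7}:  v_{0} + v_{2} + v_{5} + v_{7} = v_{4}  ⇒ sig = [4:1]

so the primitive-relation signature multiset is
{ [2:] ×3,  [2:1] ×3,  [2:1,1,1] ×3,  [3:1],  [4:1] ×2 }


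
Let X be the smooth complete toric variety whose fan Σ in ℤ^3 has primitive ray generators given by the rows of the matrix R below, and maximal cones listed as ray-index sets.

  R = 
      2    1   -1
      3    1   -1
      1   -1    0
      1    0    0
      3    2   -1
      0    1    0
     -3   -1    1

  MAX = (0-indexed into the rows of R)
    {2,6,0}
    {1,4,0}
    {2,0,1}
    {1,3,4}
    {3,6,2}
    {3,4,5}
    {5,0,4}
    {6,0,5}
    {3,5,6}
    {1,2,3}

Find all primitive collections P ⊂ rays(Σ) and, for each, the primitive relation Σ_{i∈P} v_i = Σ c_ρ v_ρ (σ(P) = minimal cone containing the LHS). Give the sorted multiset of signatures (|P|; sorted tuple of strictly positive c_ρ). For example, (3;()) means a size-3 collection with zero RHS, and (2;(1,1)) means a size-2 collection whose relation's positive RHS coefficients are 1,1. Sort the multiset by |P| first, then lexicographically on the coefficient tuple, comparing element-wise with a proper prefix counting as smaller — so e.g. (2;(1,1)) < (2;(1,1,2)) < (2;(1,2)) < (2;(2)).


Δ(Σ) — 7 vertices, 6 min non-faces:

  P={1,6}:  v_{1} + v_{6} = 0 — sig = (2;())
  P={0,3}:  v_{0} + v_{3} = v_{1} — sig = (2;(1))
  P={1,5}:  v_{1} + v_{5} = v_{4} — sig = (2;(1))
  P={2,5}:  v_{2} + v_{5} = v_{3} — sig = (2;(1))
  P={4,6}:  v_{4} + v_{6} = v_{5} — sig = (2;(1))
  P={2,4}:  v_{2} + v_{4} = v_{1} + v_{3} — sig = (2;(1,1))

so the primitive-relation signature multiset is
[(2;()), (2;(1)), (2;(1)), (2;(1)), (2;(1)), (2;(1,1))]


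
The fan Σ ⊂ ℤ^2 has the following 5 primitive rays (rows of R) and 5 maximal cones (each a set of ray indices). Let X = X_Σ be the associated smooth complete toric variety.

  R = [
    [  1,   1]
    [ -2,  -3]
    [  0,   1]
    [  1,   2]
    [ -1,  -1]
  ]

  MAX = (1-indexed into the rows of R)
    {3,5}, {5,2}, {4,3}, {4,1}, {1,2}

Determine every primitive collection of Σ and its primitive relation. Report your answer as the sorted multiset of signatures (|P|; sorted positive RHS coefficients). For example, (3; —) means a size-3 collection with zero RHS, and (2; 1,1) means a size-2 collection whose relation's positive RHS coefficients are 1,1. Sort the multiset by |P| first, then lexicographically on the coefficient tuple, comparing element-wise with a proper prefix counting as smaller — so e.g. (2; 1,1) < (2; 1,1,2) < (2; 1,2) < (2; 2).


Δ(Σ) — 5 vertices, 5 min non-faces:

  • {1,5}:  v_{1} + v_{5} = 0  so sig = (2; —)
  • {1,3}:  v_{1} + v_{3} = v_{4}  so sig = (2; 1)
  • {2,4}:  v_{2} + v_{4} = v_{5}  so sig = (2; 1)
  • {4,5}:  v_{4} + v_{5} = v_{3}  so sig = (2; 1)
  • {2,3}:  v_{2} + v_{3} = 2·v_{5}  so sig = (2; 2)

so the primitive-relation signature multiset is
[(2; —), (2; 1), (2; 1), (2; 1), (2; 2)]


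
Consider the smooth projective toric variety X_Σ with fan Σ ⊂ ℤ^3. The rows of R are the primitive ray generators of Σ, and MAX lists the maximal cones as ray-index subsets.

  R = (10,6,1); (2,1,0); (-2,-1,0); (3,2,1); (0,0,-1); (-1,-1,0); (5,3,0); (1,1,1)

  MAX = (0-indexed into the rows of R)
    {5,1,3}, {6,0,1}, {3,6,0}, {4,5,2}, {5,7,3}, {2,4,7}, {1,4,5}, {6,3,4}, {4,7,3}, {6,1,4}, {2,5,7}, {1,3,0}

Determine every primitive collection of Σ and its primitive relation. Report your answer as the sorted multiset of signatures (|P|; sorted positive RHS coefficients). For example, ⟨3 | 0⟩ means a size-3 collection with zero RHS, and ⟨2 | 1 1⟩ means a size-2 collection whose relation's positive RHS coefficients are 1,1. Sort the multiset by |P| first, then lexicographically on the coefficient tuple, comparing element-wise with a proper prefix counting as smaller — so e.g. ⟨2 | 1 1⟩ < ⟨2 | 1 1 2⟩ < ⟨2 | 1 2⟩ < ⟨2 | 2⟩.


|primitive collections| = 14. Relations:

  P = {1,2}:  v_{1} + v_{2} = 0 — sig = ⟨2 | 0⟩
  P = {1,7}:  v_{1} + v_{7} = v_{3} — sig = ⟨2 | 1⟩
  P = {2,3}:  v_{2} + v_{3} = v_{7} — sig = ⟨2 | 1⟩
  P = {0,2}:  v_{0} + v_{2} = v_{3} + v_{6} — sig = ⟨2 | 1 1⟩
  P = {2,6}:  v_{2} + v_{6} = v_{3} + v_{4} — sig = ⟨2 | 1 1⟩
  P = {0,7}:  v_{0} + v_{7} = 2·v_{3} + v_{6} — sig = ⟨2 | 1 2⟩
  P = {6,7}:  v_{6} + v_{7} = 2·v_{3} + v_{4} — sig = ⟨2 | 1 2⟩
  P = {0,5}:  v_{0} + v_{5} = 3·v_{1} + v_{3} — sig = ⟨2 | 1 3⟩
  P = {0,4}:  v_{0} + v_{4} = 2·v_{6} — sig = ⟨2 | 2⟩
  P = {5,6}:  v_{5} + v_{6} = 2·v_{1} — sig = ⟨2 | 2⟩
  P = {4,5,7}:  v_{4} + v_{5} + v_{7} = 0 — sig = ⟨3 | 0⟩
  P = {1,3,4}:  v_{1} + v_{3} + v_{4} = v_{6} — sig = ⟨3 | 1⟩
  P = {1,3,6}:  v_{1} + v_{3} + v_{6} = v_{0} — sig = ⟨3 | 1⟩
  P = {3,4,5}:  v_{3} + v_{4} + v_{5} = v_{1} — sig = ⟨3 | 1⟩

Signatures (|P|; sorted positive RHS coefficients), sorted:
    ⟨2 | 0⟩
    ⟨2 | 1⟩
    ⟨2 | 1⟩
    ⟨2 | 1 1⟩
    ⟨2 | 1 1⟩
    ⟨2 | 1 2⟩
    ⟨2 | 1 2⟩
    ⟨2 | 1 3⟩
    ⟨2 | 2⟩
    ⟨2 | 2⟩
    ⟨3 | 0⟩
    ⟨3 | 1⟩
    ⟨3 | 1⟩
    ⟨3 | 1⟩


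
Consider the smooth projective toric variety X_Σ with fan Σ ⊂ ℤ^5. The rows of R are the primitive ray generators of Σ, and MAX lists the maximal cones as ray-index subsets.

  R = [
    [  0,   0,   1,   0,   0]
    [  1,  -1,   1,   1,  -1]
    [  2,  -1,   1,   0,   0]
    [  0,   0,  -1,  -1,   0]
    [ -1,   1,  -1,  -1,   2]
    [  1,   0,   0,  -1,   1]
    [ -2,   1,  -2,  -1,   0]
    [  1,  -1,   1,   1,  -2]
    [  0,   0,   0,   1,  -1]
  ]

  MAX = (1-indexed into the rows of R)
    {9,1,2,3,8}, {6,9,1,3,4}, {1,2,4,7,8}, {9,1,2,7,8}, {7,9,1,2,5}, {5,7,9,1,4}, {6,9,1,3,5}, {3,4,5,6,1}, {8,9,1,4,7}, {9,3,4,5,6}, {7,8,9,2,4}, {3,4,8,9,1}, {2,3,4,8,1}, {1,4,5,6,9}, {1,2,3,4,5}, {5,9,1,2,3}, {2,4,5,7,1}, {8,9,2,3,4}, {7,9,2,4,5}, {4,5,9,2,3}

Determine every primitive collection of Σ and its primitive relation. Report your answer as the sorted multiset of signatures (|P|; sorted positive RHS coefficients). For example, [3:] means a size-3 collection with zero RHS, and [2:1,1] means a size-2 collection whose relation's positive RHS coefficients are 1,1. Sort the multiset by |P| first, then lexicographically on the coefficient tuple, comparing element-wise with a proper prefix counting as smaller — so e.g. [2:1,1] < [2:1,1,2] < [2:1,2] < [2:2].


Minimal non-faces — 7 found among 9 rays, 20 max cones:

  {5,8}:  v_{5} + v_{8} = 0  ⟹  sig = [2:]
  {2,6}:  v_{2} + v_{6} = v_{3}  ⟹  sig = [2:1]
  {3,7}:  v_{3} + v_{7} = v_{4}  ⟹  sig = [2:1]
  {6,8}:  v_{6} + v_{8} = v_{1} + v_{3} + v_{4} + v_{9}  ⟹  sig = [2:1,1,1,1]
  {6,7}:  v_{6} + v_{7} = v_{1} + 2·v_{4} + v_{5} + v_{9}  ⟹  sig = [2:1,1,1,2]
  {1,2,4,9}:  v_{1} + v_{2} + v_{4} + v_{9} = v_{8}  ⟹  sig = [4:1]
  {1,3,4,5,9}:  v_{1} + v_{3} + v_{4} + v_{5} + v_{9} = v_{6}  ⟹  sig = [5:1]

Sorted signature multiset PRS(X):
{ [2:],  [2:1] ×2,  [2:1,1,1,1],  [2:1,1,1,2],  [4:1],  [5:1] }


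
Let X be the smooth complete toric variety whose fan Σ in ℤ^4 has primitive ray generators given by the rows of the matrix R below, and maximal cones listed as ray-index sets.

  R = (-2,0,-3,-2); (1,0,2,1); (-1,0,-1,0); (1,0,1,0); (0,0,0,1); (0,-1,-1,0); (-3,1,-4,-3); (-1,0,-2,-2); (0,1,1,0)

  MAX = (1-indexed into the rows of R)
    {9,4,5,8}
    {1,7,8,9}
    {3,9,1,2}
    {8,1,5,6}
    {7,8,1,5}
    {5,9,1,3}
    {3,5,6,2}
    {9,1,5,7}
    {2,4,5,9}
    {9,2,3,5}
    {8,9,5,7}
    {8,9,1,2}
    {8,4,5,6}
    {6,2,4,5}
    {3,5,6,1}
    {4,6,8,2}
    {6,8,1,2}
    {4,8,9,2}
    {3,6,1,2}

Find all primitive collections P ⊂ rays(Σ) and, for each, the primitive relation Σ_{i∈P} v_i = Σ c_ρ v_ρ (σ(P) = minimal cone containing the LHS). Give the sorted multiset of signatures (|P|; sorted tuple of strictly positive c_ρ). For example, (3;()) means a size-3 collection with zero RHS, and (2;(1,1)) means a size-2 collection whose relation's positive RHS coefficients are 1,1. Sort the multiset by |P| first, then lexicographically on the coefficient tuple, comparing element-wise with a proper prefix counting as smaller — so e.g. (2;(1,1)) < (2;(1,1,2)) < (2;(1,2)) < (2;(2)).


Δ(Σ) — 9 vertices, 11 min non-faces:

  • {3,4}:  v_{3} + v_{4} = 0  ⟹  sig = (2;())
  • {6,9}:  v_{6} + v_{9} = 0  ⟹  sig = (2;())
  • {1,4}:  v_{1} + v_{4} = v_{8}  ⟹  sig = (2;(1))
  • {3,8}:  v_{3} + v_{8} = v_{1}  ⟹  sig = (2;(1))
  • {2,7}:  v_{2} + v_{7} = v_{1} + v_{9}  ⟹  sig = (2;(1,1))
  • {6,7}:  v_{6} + v_{7} = v_{1} + v_{5} + v_{8}  ⟹  sig = (2;(1,1,1))
  • {3,7}:  v_{3} + v_{7} = 2·v_{1} + v_{5} + v_{9}  ⟹  sig = (2;(1,1,2))
  • {4,7}:  v_{4} + v_{7} = v_{5} + 2·v_{8} + v_{9}  ⟹  sig = (2;(1,1,2))
  • {2,5,8}:  v_{2} + v_{5} + v_{8} = 0  ⟹  sig = (3;())
  • {1,2,5}:  v_{1} + v_{2} + v_{5} = v_{3}  ⟹  sig = (3;(1))
  • {1,5,8,9}:  v_{1} + v_{5} + v_{8} + v_{9} = v_{7}  ⟹  sig = (4;(1))

so the primitive-relation signature multiset is
    (2;())
    (2;())
    (2;(1))
    (2;(1))
    (2;(1,1))
    (2;(1,1,1))
    (2;(1,1,2))
    (2;(1,1,2))
    (3;())
    (3;(1))
    (4;(1))


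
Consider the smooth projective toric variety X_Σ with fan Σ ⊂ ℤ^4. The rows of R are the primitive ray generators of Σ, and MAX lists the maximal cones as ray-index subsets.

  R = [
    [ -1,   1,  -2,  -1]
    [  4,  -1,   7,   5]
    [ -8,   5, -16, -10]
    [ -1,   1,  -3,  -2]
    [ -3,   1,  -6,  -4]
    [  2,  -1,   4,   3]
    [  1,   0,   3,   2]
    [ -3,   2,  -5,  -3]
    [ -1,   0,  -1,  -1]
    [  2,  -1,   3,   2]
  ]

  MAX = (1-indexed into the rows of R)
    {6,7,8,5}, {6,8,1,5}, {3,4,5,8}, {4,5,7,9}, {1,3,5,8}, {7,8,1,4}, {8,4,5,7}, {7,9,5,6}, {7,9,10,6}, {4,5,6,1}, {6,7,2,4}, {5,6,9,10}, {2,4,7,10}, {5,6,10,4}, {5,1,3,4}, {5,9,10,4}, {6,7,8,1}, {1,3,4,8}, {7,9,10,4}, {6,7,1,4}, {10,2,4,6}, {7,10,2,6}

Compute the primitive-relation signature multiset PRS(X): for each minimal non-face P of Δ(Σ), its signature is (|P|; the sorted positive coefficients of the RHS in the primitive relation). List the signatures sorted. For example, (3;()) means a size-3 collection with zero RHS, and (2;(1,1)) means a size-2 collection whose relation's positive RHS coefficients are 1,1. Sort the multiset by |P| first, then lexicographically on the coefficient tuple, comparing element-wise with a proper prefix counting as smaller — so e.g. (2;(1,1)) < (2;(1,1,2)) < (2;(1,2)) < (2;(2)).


The 20 primitive collections of Σ (r=10, n=4):

  P={8,10}:  v_{8} + v_{10} = v_{1}  →  sig = (2;(1))
  P={1,9}:  v_{1} + v_{9} = v_{5} + v_{7}  →  sig = (2;(1,1))
  P={1,10}:  v_{1} + v_{10} = v_{4} + v_{6}  →  sig = (2;(1,1))
  P={2,5}:  v_{2} + v_{5} = v_{4} + v_{6}  →  sig = (2;(1,1))
  P={2,9}:  v_{2} + v_{9} = v_{7} + v_{10}  →  sig = (2;(1,1))
  P={2,8}:  v_{2} + v_{8} = v_{1} + v_{4} + v_{6} + v_{7}  →  sig = (2;(1,1,1,1))
  P={3,9}:  v_{3} + v_{9} = v_{4} + 2·v_{5} + v_{7} + v_{8}  →  sig = (2;(1,1,1,2))
  P={3,10}:  v_{3} + v_{10} = 2·v_{1} + v_{4} + v_{5}  →  sig = (2;(1,1,2))
  P={3,7}:  v_{3} + v_{7} = v_{4} + 2·v_{8}  →  sig = (2;(1,2))
  P={1,2}:  v_{1} + v_{2} = 2·v_{4} + 2·v_{6} + v_{7}  →  sig = (2;(1,2,2))
  P={2,3}:  v_{2} + v_{3} = 3·v_{1} + v_{4}  →  sig = (2;(1,3))
  P={3,6}:  v_{3} + v_{6} = 3·v_{1} + v_{5}  →  sig = (2;(1,3))
  P={8,9}:  v_{8} + v_{9} = 2·v_{5} + 2·v_{7}  →  sig = (2;(2,2))
  P={4,6,9}:  v_{4} + v_{6} + v_{9} = 0  →  sig = (3;())
  P={5,7,10}:  v_{5} + v_{7} + v_{10} = 0  →  sig = (3;())
  P={1,5,7}:  v_{1} + v_{5} + v_{7} = v_{8}  →  sig = (3;(1))
  P={4,6,8}:  v_{4} + v_{6} + v_{8} = 2·v_{1}  →  sig = (3;(2))
  P={1,4,5,8}:  v_{1} + v_{4} + v_{5} + v_{8} = v_{3}  →  sig = (4;(1))
  P={4,5,6,7}:  v_{4} + v_{5} + v_{6} + v_{7} = v_{1}  →  sig = (4;(1))
  P={4,6,7,10}:  v_{4} + v_{6} + v_{7} + v_{10} = v_{2}  →  sig = (4;(1))

Signatures (|P|; sorted positive RHS coefficients), sorted:
[(2;(1)), (2;(1,1)), (2;(1,1)), (2;(1,1)), (2;(1,1)), (2;(1,1,1,1)), (2;(1,1,1,2)), (2;(1,1,2)), (2;(1,2)), (2;(1,2,2)), (2;(1,3)), (2;(1,3)), (2;(2,2)), (3;()), (3;()), (3;(1)), (3;(2)), (4;(1)), (4;(1)), (4;(1))]


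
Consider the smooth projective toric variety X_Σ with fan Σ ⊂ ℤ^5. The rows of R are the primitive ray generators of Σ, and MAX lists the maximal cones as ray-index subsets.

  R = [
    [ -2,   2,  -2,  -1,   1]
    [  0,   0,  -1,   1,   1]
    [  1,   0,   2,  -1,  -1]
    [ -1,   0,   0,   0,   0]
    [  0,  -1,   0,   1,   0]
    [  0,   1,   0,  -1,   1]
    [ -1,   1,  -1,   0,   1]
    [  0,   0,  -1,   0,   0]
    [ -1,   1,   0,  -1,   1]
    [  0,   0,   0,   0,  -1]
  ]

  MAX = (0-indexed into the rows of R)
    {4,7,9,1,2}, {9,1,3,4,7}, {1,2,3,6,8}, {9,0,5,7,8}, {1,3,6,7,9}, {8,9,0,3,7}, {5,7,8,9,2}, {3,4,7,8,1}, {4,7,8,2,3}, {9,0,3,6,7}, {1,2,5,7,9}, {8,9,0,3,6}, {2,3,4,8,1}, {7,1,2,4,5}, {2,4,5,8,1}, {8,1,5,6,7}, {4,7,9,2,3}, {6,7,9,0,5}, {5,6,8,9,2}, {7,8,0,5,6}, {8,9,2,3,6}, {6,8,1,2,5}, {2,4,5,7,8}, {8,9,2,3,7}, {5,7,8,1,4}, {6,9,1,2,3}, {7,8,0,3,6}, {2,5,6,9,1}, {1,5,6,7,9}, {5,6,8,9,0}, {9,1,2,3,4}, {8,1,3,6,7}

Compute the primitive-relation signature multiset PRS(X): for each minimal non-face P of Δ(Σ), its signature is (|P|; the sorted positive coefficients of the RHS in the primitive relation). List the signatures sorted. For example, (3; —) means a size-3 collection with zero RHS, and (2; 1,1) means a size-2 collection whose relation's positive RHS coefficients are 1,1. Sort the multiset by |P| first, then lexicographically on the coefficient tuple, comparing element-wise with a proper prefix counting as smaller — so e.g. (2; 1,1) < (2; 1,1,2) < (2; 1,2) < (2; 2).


Δ(Σ) — 10 vertices, 12 min non-faces:

  {3,5}:  v_{3} + v_{5} = v_{8}  so sig = (2; 1)
  {4,6}:  v_{4} + v_{6} = v_{1} + v_{3}  so sig = (2; 1,1)
  {0,4}:  v_{0} + v_{4} = v_{3} + v_{6} + v_{7}  so sig = (2; 1,1,1)
  {0,2}:  v_{0} + v_{2} = v_{5} + v_{8} + 2·v_{9}  so sig = (2; 1,1,2)
  {0,1}:  v_{0} + v_{1} = 2·v_{6} + v_{7}  so sig = (2; 1,2)
  {4,5,9}:  v_{4} + v_{5} + v_{9} = 0  so sig = (3; —)
  {1,8,9}:  v_{1} + v_{8} + v_{9} = v_{6}  so sig = (3; 1)
  {4,8,9}:  v_{4} + v_{8} + v_{9} = v_{3}  so sig = (3; 1)
  {2,6,7}:  v_{2} + v_{6} + v_{7} = v_{5} + v_{9}  so sig = (3; 1,1)
  {1,2,3,7}:  v_{1} + v_{2} + v_{3} + v_{7} = 0  so sig = (4; —)
  {1,2,7,8}:  v_{1} + v_{2} + v_{7} + v_{8} = v_{5}  so sig = (4; 1)
  {6,7,8,9}:  v_{6} + v_{7} + v_{8} + v_{9} = v_{0}  so sig = (4; 1)

Sorted signature multiset PRS(X):
    (2; 1)
    (2; 1,1)
    (2; 1,1,1)
    (2; 1,1,2)
    (2; 1,2)
    (3; —)
    (3; 1)
    (3; 1)
    (3; 1,1)
    (4; —)
    (4; 1)
    (4; 1)


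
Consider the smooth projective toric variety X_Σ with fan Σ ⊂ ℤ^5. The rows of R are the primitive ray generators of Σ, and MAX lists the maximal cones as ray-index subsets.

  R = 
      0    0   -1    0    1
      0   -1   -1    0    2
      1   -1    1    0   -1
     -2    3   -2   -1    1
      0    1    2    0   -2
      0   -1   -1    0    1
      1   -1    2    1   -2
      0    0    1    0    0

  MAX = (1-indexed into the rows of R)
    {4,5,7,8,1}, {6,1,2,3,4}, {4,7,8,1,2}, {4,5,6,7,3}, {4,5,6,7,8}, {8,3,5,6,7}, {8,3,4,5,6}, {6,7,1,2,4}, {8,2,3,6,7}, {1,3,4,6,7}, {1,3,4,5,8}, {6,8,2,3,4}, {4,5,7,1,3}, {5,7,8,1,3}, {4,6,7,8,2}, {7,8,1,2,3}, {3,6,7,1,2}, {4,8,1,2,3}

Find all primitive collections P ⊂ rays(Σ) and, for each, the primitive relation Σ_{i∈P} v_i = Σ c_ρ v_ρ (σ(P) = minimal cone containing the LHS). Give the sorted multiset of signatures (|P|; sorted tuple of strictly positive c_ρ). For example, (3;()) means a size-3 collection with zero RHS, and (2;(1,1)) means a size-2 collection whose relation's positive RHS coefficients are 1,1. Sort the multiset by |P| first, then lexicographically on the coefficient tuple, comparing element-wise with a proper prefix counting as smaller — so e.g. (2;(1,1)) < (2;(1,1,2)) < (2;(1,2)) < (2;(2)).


Δ(Σ) — 8 vertices, 5 min non-faces:

  P={2,5}:  v_{2} + v_{5} = v_{8}  ⟹  sig = (2;(1))
  P={1,5,6}:  v_{1} + v_{5} + v_{6} = 0  ⟹  sig = (3;())
  P={1,6,8}:  v_{1} + v_{6} + v_{8} = v_{2}  ⟹  sig = (3;(1))
  P={2,3,4,7}:  v_{2} + v_{3} + v_{4} + v_{7} = 0  ⟹  sig = (4;())
  P={3,4,7,8}:  v_{3} + v_{4} + v_{7} + v_{8} = v_{5}  ⟹  sig = (4;(1))

Signatures (|P|; sorted positive RHS coefficients), sorted:
    (2;(1))
    (3;())
    (3;(1))
    (4;())
    (4;(1))


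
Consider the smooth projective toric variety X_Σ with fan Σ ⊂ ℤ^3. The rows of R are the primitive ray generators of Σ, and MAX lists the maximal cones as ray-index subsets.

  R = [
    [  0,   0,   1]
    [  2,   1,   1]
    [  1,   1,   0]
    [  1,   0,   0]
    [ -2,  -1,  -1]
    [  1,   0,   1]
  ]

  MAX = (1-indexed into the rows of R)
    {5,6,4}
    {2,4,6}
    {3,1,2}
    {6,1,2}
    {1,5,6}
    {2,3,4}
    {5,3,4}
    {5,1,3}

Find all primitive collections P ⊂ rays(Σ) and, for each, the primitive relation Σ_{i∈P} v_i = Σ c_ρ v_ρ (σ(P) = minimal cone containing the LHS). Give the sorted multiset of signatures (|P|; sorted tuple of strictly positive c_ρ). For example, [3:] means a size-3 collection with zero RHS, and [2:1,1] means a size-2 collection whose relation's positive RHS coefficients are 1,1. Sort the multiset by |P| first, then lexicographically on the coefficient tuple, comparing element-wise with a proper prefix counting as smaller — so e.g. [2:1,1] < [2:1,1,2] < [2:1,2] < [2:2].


|primitive collections| = 3. Relations:

  P = {2,5}:  v_{2} + v_{5} = 0 — sig = [2:]
  P = {1,4}:  v_{1} + v_{4} = v_{6} — sig = [2:1]
  P = {3,6}:  v_{3} + v_{6} = v_{2} — sig = [2:1]

Sorted signature multiset PRS(X):
    |P|=2: 3 collections, coeffs (), (1), (1)


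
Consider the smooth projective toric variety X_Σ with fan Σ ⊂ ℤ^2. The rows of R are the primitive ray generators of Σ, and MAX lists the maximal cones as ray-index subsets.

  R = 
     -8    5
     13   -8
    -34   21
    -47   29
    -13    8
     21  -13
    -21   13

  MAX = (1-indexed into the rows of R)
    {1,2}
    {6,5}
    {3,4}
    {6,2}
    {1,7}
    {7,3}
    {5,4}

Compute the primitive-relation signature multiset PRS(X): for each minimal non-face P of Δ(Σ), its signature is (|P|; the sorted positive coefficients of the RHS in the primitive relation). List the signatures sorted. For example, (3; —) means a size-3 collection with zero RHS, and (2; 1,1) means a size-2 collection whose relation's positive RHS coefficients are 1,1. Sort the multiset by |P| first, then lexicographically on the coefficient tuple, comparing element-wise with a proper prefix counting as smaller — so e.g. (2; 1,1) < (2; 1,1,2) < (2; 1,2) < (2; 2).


Primitive collections (14):

  P = {2,5}:  v_{2} + v_{5} = 0  ⇒ sig = (2; —)
  P = {6,7}:  v_{6} + v_{7} = 0  ⇒ sig = (2; —)
  P = {1,5}:  v_{1} + v_{5} = v_{7}  ⇒ sig = (2; 1)
  P = {1,6}:  v_{1} + v_{6} = v_{2}  ⇒ sig = (2; 1)
  P = {2,3}:  v_{2} + v_{3} = v_{7}  ⇒ sig = (2; 1)
  P = {2,4}:  v_{2} + v_{4} = v_{3}  ⇒ sig = (2; 1)
  P = {2,7}:  v_{2} + v_{7} = v_{1}  ⇒ sig = (2; 1)
  P = {3,5}:  v_{3} + v_{5} = v_{4}  ⇒ sig = (2; 1)
  P = {3,6}:  v_{3} + v_{6} = v_{5}  ⇒ sig = (2; 1)
  P = {5,7}:  v_{5} + v_{7} = v_{3}  ⇒ sig = (2; 1)
  P = {1,4}:  v_{1} + v_{4} = v_{3} + v_{7}  ⇒ sig = (2; 1,1)
  P = {1,3}:  v_{1} + v_{3} = 2·v_{7}  ⇒ sig = (2; 2)
  P = {4,6}:  v_{4} + v_{6} = 2·v_{5}  ⇒ sig = (2; 2)
  P = {4,7}:  v_{4} + v_{7} = 2·v_{3}  ⇒ sig = (2; 2)

Signatures (|P|; sorted positive RHS coefficients), sorted:
[(2; —), (2; —), (2; 1), (2; 1), (2; 1), (2; 1), (2; 1), (2; 1), (2; 1), (2; 1), (2; 1,1), (2; 2), (2; 2), (2; 2)]
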